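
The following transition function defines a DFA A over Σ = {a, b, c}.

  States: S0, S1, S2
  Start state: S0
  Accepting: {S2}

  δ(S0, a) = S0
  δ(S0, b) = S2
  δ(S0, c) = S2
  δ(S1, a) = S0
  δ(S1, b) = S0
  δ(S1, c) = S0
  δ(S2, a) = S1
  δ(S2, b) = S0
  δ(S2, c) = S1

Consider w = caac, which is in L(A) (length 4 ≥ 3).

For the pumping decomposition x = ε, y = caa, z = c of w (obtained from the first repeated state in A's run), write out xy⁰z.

c

xy⁰z = xz = ε·c = c.
Reading y = caa takes A from S0 back to S0, so after x the machine is still in S0, and z then leads to the accepting state S2. Hence c ∈ L(A).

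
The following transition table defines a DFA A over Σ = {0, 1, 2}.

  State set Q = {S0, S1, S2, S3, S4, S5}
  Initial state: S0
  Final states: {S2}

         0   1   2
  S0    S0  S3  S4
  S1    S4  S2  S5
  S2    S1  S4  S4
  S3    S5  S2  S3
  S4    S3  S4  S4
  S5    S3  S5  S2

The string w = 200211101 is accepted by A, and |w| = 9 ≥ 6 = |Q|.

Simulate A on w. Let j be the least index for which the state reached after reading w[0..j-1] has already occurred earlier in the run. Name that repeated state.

State sequence: S0 -2-> S4 -0-> S3 -0-> S5 -2-> S2 -1-> S4 -1-> S4 -1-> S4 -0-> S3 -1-> S2
First repeat at step 5: S4 was already visited.

The earliest repeat is at step j = 5: A is in S4, which it already visited at step i = 1.
With |Q| = 6, pigeonhole forces a state repeat no later than step 6; the substring read between the first and second visits to that state can be pumped.

S4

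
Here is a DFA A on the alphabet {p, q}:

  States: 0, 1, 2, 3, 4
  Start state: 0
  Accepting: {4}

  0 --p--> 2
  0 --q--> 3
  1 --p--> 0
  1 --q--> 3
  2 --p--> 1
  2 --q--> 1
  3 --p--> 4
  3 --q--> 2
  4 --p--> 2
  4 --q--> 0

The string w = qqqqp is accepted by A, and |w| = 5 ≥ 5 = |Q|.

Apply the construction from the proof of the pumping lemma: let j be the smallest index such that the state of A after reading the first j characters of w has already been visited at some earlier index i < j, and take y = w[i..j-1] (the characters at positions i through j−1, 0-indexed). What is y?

Run of A on w = q q q q p:
  step 0: 0  (start)
  step 1: 3  (read q: 0→3)
  step 2: 2  (read q: 3→2)
  step 3: 1  (read q: 2→1)
  step 4: 3  (read q: 1→3)   ← first repeat (3 seen earlier)
  step 5: 4  (read p: 3→4)

So i = 1, j = 4, giving x = w[0:1] = q, y = w[1:4] = qqq, z = w[4:5] = p.
Check: |xy| = 4 ≤ 5 and |y| = 3 ≥ 1. Reading y takes A from 3 back to 3, so every xyⁱz is accepted.
The DFA has 5 states, so the proof of the pumping lemma guarantees a repeated state among the first 5+1 visited; the segment between the two visits is the pumpable y.

qqq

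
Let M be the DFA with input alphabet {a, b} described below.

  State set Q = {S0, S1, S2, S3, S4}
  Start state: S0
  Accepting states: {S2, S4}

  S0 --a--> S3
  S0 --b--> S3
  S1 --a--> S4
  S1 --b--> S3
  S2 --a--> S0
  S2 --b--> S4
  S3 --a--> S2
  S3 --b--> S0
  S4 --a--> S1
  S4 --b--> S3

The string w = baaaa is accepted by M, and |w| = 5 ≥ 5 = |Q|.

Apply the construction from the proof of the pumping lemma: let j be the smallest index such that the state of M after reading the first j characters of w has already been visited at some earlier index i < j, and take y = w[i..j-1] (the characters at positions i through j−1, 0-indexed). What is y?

State sequence: S0 -b-> S3 -a-> S2 -a-> S0 -a-> S3 -a-> S2
First repeat at step 3: S0 was already visited.

So i = 0, j = 3, giving x = w[0:0] = ε, y = w[0:3] = baa, z = w[3:5] = aa.
Check: |xy| = 3 ≤ 5 and |y| = 3 ≥ 1. Reading y takes M from S0 back to S0, so every xyⁱz is accepted.
Pumping length from the standard proof: p = 5 (the number of states). The repeated state found above gives |xy| = j ≤ 5 and |y| = j − i ≥ 1.

baa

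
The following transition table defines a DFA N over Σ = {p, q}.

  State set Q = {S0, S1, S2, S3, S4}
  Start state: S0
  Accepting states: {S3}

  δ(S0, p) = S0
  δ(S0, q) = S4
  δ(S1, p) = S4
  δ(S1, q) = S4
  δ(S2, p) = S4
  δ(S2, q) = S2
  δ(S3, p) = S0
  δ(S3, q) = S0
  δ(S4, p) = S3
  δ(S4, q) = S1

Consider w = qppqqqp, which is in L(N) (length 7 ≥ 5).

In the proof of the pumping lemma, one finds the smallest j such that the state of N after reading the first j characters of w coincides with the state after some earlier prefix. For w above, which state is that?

S0

State sequence: S0 -q-> S4 -p-> S3 -p-> S0 -q-> S4 -q-> S1 -q-> S4 -p-> S3
First repeat at step 3: S0 was already visited.

The earliest repeat is at step j = 3: N is in S0, which it already visited at step i = 0.
The DFA has 5 states, so the proof of the pumping lemma guarantees a repeated state among the first 5+1 visited; the segment between the two visits is the pumpable y.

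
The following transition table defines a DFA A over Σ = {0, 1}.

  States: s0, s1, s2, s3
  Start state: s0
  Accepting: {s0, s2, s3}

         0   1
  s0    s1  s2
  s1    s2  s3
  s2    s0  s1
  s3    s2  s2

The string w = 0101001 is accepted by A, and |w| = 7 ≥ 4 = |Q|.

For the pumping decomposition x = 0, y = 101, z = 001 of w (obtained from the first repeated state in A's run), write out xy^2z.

xy^2z = 0·101·101·001 = 0101101001.
Reading y = 101 takes A from s1 back to s1, so after x·y·y the machine is still in s1, and z then leads to the accepting state s2. Hence 0101101001 ∈ L(A).

0101101001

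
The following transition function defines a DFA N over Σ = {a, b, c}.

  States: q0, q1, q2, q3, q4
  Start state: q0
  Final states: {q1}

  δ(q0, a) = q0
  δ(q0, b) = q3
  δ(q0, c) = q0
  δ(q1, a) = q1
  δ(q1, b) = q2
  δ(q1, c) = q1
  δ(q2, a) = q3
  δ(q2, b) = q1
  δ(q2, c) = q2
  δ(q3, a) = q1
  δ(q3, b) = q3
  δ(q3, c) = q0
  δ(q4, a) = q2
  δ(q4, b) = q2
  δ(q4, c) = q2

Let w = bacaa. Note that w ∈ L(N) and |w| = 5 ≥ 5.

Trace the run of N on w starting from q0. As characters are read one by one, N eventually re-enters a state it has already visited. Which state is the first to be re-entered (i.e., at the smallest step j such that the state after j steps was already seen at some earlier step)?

State sequence: q0 -b-> q3 -a-> q1 -c-> q1 -a-> q1 -a-> q1
First repeat at step 3: q1 was already visited.

The earliest repeat is at step j = 3: N is in q1, which it already visited at step i = 2.
Pumping length from the standard proof: p = 5 (the number of states). The repeated state found above gives |xy| = j ≤ 5 and |y| = j − i ≥ 1.

q1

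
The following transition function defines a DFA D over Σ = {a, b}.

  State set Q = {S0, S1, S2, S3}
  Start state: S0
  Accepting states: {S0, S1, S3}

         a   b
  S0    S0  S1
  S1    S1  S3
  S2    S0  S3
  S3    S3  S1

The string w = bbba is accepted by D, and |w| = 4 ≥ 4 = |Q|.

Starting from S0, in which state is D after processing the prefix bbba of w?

State sequence: S0 -b-> S1 -b-> S3 -b-> S1 -a-> S1

After reading 4 characters, D is in state S1.
(This kind of state-tracing is the core of the pumping-lemma construction: with 4 states, pigeonhole forces a repeat within the first 4 steps.)

S1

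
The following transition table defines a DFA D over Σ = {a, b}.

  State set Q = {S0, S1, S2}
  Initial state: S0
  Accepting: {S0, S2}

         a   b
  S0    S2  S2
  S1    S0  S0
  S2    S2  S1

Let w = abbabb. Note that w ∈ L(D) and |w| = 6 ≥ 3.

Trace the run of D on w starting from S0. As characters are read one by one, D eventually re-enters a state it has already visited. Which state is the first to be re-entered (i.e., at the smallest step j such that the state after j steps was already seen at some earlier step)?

Run of D on w = a b b a b b:
  step 0: S0  (start)
  step 1: S2  (read a: S0→S2)
  step 2: S1  (read b: S2→S1)
  step 3: S0  (read b: S1→S0)   ← first repeat (S0 seen earlier)
  step 4: S2  (read a: S0→S2)
  step 5: S1  (read b: S2→S1)
  step 6: S0  (read b: S1→S0)

The earliest repeat is at step j = 3: D is in S0, which it already visited at step i = 0.
Pumping length from the standard proof: p = 3 (the number of states). The repeated state found above gives |xy| = j ≤ 3 and |y| = j − i ≥ 1.

S0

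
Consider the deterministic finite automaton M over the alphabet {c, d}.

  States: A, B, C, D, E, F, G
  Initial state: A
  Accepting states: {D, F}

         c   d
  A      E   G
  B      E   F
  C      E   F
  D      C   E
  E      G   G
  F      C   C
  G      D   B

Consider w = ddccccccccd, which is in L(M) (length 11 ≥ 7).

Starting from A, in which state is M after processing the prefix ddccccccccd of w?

State sequence: A -d-> G -d-> B -c-> E -c-> G -c-> D -c-> C -c-> E -c-> G -c-> D -c-> C -d-> F

After reading 11 characters, M is in state F.
(This kind of state-tracing is the core of the pumping-lemma construction: with 7 states, pigeonhole forces a repeat within the first 7 steps.)

F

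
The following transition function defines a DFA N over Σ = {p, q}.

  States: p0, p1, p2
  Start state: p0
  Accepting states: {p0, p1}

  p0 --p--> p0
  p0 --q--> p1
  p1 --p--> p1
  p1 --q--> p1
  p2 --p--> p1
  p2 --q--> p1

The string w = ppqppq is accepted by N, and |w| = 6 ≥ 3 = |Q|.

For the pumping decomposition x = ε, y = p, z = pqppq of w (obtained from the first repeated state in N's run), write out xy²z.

xy^2z = ε·p·p·pqppq = pppqppq.
Reading y = p takes N from p0 back to p0, so after x·y·y the machine is still in p0, and z then leads to the accepting state p1. Hence pppqppq ∈ L(N).

pppqppq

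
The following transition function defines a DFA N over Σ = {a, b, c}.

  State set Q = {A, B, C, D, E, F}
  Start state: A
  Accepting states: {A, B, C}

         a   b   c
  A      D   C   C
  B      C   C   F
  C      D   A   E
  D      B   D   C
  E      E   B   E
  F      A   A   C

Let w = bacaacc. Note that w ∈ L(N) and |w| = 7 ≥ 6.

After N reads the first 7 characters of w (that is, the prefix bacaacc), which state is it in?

C

State sequence: A -b-> C -a-> D -c-> C -a-> D -a-> B -c-> F -c-> C

After reading 7 characters, N is in state C.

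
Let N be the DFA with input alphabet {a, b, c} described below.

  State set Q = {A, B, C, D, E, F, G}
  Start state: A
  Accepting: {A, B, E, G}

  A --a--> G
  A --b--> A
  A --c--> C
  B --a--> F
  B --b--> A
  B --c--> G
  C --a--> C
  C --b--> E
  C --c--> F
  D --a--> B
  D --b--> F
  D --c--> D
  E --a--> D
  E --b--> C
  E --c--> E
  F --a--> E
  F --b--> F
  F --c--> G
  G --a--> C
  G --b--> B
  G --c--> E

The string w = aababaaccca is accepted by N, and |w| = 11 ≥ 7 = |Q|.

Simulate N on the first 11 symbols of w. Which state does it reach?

B

Run of N on the first 11 characters of w = a a b a b a a c c c a:
  step 0: A  (start)
  step 1: G  (read a: A→G)
  step 2: C  (read a: G→C)
  step 3: E  (read b: C→E)
  step 4: D  (read a: E→D)
  step 5: F  (read b: D→F)
  step 6: E  (read a: F→E)
  step 7: D  (read a: E→D)
  step 8: D  (read c: D→D)
  step 9: D  (read c: D→D)
  step 10: D  (read c: D→D)
  step 11: B  (read a: D→B)

After reading 11 characters, N is in state B.
(This kind of state-tracing is the core of the pumping-lemma construction: with 7 states, pigeonhole forces a repeat within the first 7 steps.)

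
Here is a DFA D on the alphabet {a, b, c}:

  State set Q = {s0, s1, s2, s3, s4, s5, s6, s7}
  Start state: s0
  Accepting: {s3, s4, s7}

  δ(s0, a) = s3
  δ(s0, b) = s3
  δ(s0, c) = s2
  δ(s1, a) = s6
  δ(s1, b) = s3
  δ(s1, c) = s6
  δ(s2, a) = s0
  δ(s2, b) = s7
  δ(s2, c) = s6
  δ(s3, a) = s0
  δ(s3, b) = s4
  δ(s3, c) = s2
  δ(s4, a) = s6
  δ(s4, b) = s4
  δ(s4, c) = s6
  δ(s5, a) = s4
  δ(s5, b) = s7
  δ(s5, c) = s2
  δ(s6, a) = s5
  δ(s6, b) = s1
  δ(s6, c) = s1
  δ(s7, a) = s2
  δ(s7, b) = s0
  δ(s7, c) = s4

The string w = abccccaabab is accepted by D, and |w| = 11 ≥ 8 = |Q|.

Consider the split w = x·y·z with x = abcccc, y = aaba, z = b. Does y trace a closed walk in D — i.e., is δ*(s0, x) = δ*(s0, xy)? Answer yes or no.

State sequence: s0 -a-> s3 -b-> s4 -c-> s6 -c-> s1 -c-> s6 -c-> s1 -a-> s6 -a-> s5 -b-> s7 -a-> s2

After x (step 6): s1. After xy (step 10): s2.
They differ (s1 ≠ s2), so y is not a cycle from the state after x; this split is not the one the pumping-lemma construction produces, and pumping y need not keep the string in L(D).

no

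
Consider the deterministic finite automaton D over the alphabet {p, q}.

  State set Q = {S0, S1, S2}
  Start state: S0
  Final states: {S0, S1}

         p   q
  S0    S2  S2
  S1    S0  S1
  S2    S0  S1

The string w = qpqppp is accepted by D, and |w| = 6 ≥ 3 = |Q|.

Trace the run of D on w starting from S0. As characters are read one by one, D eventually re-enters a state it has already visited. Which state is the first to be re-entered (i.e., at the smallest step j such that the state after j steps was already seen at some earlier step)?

S0

State sequence: S0 -q-> S2 -p-> S0 -q-> S2 -p-> S0 -p-> S2 -p-> S0
First repeat at step 2: S0 was already visited.

The earliest repeat is at step j = 2: D is in S0, which it already visited at step i = 0.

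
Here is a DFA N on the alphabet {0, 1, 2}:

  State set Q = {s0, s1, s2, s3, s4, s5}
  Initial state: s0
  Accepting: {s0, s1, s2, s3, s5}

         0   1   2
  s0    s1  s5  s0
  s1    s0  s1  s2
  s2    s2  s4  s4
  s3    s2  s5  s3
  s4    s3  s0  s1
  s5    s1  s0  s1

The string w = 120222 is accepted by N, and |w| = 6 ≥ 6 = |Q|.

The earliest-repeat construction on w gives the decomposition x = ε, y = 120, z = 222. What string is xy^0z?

222

xy⁰z = xz = ε·222 = 222.
Reading y = 120 takes N from s0 back to s0, so after x the machine is still in s0, and z then leads to the accepting state s0. Hence 222 ∈ L(N).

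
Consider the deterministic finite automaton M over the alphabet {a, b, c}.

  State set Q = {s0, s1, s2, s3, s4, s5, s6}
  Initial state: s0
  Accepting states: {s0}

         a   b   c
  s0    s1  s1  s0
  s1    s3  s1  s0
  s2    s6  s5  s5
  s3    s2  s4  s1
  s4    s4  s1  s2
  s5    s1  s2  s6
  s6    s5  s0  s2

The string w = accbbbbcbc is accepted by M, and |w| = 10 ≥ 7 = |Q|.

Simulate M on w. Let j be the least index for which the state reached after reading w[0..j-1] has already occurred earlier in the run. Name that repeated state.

State sequence: s0 -a-> s1 -c-> s0 -c-> s0 -b-> s1 -b-> s1 -b-> s1 -b-> s1 -c-> s0 -b-> s1 -c-> s0
First repeat at step 2: s0 was already visited.

The earliest repeat is at step j = 2: M is in s0, which it already visited at step i = 0.
Pumping length from the standard proof: p = 7 (the number of states). The repeated state found above gives |xy| = j ≤ 7 and |y| = j − i ≥ 1.

s0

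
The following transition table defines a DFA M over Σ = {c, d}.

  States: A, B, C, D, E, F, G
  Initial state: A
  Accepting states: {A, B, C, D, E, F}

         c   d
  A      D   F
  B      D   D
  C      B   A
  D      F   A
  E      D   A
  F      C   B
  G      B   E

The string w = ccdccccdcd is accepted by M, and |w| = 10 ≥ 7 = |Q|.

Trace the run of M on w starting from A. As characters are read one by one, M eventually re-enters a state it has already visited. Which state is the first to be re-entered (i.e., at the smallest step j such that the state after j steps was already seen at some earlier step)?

Run of M on w = c c d c c c c d c d:
  step 0: A  (start)
  step 1: D  (read c: A→D)
  step 2: F  (read c: D→F)
  step 3: B  (read d: F→B)
  step 4: D  (read c: B→D)   ← first repeat (D seen earlier)
  step 5: F  (read c: D→F)
  step 6: C  (read c: F→C)
  step 7: B  (read c: C→B)
  step 8: D  (read d: B→D)
  step 9: F  (read c: D→F)
  step 10: B  (read d: F→B)

The earliest repeat is at step j = 4: M is in D, which it already visited at step i = 1.
Pumping length from the standard proof: p = 7 (the number of states). The repeated state found above gives |xy| = j ≤ 7 and |y| = j − i ≥ 1.

D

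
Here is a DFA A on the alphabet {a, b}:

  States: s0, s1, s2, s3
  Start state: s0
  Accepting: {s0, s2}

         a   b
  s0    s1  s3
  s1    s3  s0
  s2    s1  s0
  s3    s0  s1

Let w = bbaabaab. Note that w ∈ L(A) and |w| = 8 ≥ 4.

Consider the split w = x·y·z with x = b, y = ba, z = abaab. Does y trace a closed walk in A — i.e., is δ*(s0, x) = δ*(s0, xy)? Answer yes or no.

yes

Run of A on the first 3 characters of w = b b a:
  step 0: s0  (start)
  step 1: s3  (read b: s0→s3)
  step 2: s1  (read b: s3→s1)
  step 3: s3  (read a: s1→s3)

After x (step 1): s3. After xy (step 3): s3.
They match, so y = ba drives A around a cycle from s3 back to itself; pumping y any number of times keeps A in s3 before reading z, and xyⁱz ∈ L(A) for every i ≥ 0.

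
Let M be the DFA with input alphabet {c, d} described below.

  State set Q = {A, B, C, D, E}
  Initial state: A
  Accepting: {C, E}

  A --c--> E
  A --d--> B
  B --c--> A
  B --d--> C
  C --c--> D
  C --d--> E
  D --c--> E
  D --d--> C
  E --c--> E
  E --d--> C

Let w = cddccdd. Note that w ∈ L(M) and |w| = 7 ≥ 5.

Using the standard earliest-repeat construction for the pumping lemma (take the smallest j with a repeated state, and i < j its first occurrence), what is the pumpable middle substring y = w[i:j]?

dd

Run of M on w = c d d c c d d:
  step 0: A  (start)
  step 1: E  (read c: A→E)
  step 2: C  (read d: E→C)
  step 3: E  (read d: C→E)   ← first repeat (E seen earlier)
  step 4: E  (read c: E→E)
  step 5: E  (read c: E→E)
  step 6: C  (read d: E→C)
  step 7: E  (read d: C→E)

So i = 1, j = 3, giving x = w[0:1] = c, y = w[1:3] = dd, z = w[3:7] = ccdd.
Check: |xy| = 3 ≤ 5 and |y| = 2 ≥ 1. Reading y takes M from E back to E, so every xyⁱz is accepted.
Since M has 5 states, any run of length ≥ 5 visits 5+1 states, so by pigeonhole some state repeats within the first 5 steps — that repeat gives the pumpable loop.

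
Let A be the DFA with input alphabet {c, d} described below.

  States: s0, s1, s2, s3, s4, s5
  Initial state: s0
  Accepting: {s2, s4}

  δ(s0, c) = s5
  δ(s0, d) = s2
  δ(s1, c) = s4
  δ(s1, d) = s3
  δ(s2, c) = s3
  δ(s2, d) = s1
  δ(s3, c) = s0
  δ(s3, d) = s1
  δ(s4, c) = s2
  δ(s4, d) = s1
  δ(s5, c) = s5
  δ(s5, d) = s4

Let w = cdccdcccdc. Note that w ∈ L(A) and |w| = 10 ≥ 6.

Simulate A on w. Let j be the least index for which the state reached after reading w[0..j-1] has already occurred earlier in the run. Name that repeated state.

Run of A on w = c d c c d c c c d c:
  step 0: s0  (start)
  step 1: s5  (read c: s0→s5)
  step 2: s4  (read d: s5→s4)
  step 3: s2  (read c: s4→s2)
  step 4: s3  (read c: s2→s3)
  step 5: s1  (read d: s3→s1)
  step 6: s4  (read c: s1→s4)   ← first repeat (s4 seen earlier)
  step 7: s2  (read c: s4→s2)
  step 8: s3  (read c: s2→s3)
  step 9: s1  (read d: s3→s1)
  step 10: s4  (read c: s1→s4)

The earliest repeat is at step j = 6: A is in s4, which it already visited at step i = 2.

s4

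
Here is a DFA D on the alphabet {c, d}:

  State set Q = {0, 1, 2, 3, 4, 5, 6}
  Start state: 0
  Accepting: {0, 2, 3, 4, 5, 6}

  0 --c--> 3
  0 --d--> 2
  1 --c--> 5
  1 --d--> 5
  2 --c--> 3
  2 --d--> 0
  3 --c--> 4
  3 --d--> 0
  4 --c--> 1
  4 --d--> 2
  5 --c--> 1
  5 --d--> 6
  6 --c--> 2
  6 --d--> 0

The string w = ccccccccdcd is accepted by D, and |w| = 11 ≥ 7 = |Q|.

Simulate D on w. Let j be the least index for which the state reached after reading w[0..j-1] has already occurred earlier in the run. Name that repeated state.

1

State sequence: 0 -c-> 3 -c-> 4 -c-> 1 -c-> 5 -c-> 1 -c-> 5 -c-> 1 -c-> 5 -d-> 6 -c-> 2 -d-> 0
First repeat at step 5: 1 was already visited.

The earliest repeat is at step j = 5: D is in 1, which it already visited at step i = 3.
With |Q| = 7, pigeonhole forces a state repeat no later than step 7; the substring read between the first and second visits to that state can be pumped.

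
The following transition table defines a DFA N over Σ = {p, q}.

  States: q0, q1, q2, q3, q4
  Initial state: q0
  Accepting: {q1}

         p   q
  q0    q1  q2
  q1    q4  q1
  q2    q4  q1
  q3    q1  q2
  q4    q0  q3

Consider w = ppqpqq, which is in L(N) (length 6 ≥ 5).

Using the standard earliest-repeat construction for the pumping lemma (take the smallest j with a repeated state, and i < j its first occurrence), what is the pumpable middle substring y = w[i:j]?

pqp

State sequence: q0 -p-> q1 -p-> q4 -q-> q3 -p-> q1 -q-> q1 -q-> q1
First repeat at step 4: q1 was already visited.

So i = 1, j = 4, giving x = w[0:1] = p, y = w[1:4] = pqp, z = w[4:6] = qq.
Check: |xy| = 4 ≤ 5 and |y| = 3 ≥ 1. Reading y takes N from q1 back to q1, so every xyⁱz is accepted.
The DFA has 5 states, so the proof of the pumping lemma guarantees a repeated state among the first 5+1 visited; the segment between the two visits is the pumpable y.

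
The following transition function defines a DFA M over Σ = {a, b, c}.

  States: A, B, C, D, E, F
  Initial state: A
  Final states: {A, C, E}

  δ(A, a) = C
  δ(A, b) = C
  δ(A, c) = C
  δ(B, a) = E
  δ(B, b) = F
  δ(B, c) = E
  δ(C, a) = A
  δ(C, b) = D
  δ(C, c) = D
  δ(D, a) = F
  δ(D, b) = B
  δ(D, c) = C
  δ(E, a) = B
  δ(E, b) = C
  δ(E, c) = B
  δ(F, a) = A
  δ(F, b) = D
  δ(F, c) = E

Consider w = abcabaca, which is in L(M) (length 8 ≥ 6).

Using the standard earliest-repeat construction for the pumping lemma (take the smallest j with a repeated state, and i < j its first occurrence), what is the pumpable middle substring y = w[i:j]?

bc

State sequence: A -a-> C -b-> D -c-> C -a-> A -b-> C -a-> A -c-> C -a-> A
First repeat at step 3: C was already visited.

So i = 1, j = 3, giving x = w[0:1] = a, y = w[1:3] = bc, z = w[3:8] = abaca.
Check: |xy| = 3 ≤ 6 and |y| = 2 ≥ 1. Reading y takes M from C back to C, so every xyⁱz is accepted.
The DFA has 6 states, so the proof of the pumping lemma guarantees a repeated state among the first 6+1 visited; the segment between the two visits is the pumpable y.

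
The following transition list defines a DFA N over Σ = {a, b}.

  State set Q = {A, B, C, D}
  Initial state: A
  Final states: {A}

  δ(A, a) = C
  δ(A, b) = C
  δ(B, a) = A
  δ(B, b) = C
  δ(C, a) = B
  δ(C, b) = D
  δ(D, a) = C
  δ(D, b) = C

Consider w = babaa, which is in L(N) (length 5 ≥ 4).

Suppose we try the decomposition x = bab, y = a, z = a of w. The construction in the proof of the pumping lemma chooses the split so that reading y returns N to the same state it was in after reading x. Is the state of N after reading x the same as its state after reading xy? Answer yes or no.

Run of N on the first 4 characters of w = b a b a:
  step 0: A  (start)
  step 1: C  (read b: A→C)
  step 2: B  (read a: C→B)
  step 3: C  (read b: B→C)
  step 4: B  (read a: C→B)

After x (step 3): C. After xy (step 4): B.
They differ (C ≠ B), so y is not a cycle from the state after x; this split is not the one the pumping-lemma construction produces, and pumping y need not keep the string in L(N).

no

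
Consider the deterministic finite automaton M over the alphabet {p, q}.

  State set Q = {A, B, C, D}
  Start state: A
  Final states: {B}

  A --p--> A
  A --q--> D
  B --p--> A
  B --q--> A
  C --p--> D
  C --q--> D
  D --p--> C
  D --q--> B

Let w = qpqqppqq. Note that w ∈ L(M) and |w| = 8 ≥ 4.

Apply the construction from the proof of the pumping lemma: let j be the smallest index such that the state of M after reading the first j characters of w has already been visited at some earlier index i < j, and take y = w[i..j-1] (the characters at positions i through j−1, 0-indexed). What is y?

pq

State sequence: A -q-> D -p-> C -q-> D -q-> B -p-> A -p-> A -q-> D -q-> B
First repeat at step 3: D was already visited.

So i = 1, j = 3, giving x = w[0:1] = q, y = w[1:3] = pq, z = w[3:8] = qppqq.
Check: |xy| = 3 ≤ 4 and |y| = 2 ≥ 1. Reading y takes M from D back to D, so every xyⁱz is accepted.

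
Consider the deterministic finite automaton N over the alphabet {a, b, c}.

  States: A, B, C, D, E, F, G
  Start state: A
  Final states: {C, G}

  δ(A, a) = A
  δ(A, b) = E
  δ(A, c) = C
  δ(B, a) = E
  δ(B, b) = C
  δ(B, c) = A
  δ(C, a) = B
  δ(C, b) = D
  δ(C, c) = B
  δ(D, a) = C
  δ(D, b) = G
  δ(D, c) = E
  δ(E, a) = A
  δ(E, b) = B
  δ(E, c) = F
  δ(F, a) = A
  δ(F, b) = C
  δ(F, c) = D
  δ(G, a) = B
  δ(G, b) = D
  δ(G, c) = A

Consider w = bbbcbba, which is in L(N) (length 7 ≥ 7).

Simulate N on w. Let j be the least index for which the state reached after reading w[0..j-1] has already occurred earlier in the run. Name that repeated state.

Run of N on w = b b b c b b a:
  step 0: A  (start)
  step 1: E  (read b: A→E)
  step 2: B  (read b: E→B)
  step 3: C  (read b: B→C)
  step 4: B  (read c: C→B)   ← first repeat (B seen earlier)
  step 5: C  (read b: B→C)
  step 6: D  (read b: C→D)
  step 7: C  (read a: D→C)

The earliest repeat is at step j = 4: N is in B, which it already visited at step i = 2.
The DFA has 7 states, so the proof of the pumping lemma guarantees a repeated state among the first 7+1 visited; the segment between the two visits is the pumpable y.

B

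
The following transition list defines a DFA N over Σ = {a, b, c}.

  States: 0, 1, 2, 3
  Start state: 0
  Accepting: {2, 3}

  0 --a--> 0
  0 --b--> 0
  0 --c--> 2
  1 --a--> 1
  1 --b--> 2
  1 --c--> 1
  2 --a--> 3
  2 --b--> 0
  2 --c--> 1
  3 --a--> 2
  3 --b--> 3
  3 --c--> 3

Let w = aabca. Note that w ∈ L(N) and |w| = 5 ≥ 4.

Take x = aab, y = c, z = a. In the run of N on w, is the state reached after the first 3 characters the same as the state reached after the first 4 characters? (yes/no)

State sequence: 0 -a-> 0 -a-> 0 -b-> 0 -c-> 2

After x (step 3): 0. After xy (step 4): 2.
They differ (0 ≠ 2), so y is not a cycle from the state after x; this split is not the one the pumping-lemma construction produces, and pumping y need not keep the string in L(N).

no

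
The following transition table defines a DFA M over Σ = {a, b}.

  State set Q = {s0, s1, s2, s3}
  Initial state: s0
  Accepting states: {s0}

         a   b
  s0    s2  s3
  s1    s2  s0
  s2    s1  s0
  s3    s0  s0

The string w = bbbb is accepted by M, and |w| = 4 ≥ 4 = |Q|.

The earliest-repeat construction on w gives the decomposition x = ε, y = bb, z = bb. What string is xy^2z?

bbbbbb

xy^2z = ε·bb·bb·bb = bbbbbb.
Reading y = bb takes M from s0 back to s0, so after x·y·y the machine is still in s0, and z then leads to the accepting state s0. Hence bbbbbb ∈ L(M).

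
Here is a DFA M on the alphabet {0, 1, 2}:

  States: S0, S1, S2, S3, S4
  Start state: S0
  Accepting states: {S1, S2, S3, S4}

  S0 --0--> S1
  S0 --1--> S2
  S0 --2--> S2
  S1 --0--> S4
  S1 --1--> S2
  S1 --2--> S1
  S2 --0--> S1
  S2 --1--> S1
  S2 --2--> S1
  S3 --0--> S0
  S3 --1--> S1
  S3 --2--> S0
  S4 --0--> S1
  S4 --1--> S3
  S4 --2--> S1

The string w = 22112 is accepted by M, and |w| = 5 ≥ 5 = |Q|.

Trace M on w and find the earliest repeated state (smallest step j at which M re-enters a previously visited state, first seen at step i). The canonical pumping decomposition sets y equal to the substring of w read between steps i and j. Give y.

21

State sequence: S0 -2-> S2 -2-> S1 -1-> S2 -1-> S1 -2-> S1
First repeat at step 3: S2 was already visited.

So i = 1, j = 3, giving x = w[0:1] = 2, y = w[1:3] = 21, z = w[3:5] = 12.
Check: |xy| = 3 ≤ 5 and |y| = 2 ≥ 1. Reading y takes M from S2 back to S2, so every xyⁱz is accepted.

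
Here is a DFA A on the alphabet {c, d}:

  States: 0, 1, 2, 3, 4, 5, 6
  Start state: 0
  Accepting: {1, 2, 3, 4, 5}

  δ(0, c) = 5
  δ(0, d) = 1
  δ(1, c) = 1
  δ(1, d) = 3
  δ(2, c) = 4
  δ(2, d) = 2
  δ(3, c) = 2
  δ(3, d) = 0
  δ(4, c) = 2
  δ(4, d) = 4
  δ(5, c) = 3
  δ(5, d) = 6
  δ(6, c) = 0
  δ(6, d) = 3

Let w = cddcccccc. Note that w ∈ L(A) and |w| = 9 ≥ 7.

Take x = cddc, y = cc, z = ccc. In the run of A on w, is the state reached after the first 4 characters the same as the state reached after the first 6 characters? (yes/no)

Run of A on the first 6 characters of w = c d d c c c:
  step 0: 0  (start)
  step 1: 5  (read c: 0→5)
  step 2: 6  (read d: 5→6)
  step 3: 3  (read d: 6→3)
  step 4: 2  (read c: 3→2)
  step 5: 4  (read c: 2→4)
  step 6: 2  (read c: 4→2)

After x (step 4): 2. After xy (step 6): 2.
They match, so y = cc drives A around a cycle from 2 back to itself; pumping y any number of times keeps A in 2 before reading z, and xyⁱz ∈ L(A) for every i ≥ 0.

yes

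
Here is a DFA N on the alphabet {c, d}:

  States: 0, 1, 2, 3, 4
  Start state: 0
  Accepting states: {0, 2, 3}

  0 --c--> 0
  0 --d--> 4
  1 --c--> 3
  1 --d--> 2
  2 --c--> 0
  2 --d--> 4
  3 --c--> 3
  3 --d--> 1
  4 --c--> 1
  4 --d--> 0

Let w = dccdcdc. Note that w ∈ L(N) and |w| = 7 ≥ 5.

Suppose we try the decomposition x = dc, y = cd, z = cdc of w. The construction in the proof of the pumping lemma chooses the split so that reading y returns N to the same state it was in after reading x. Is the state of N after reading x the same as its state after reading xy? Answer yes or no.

yes

Run of N on the first 4 characters of w = d c c d:
  step 0: 0  (start)
  step 1: 4  (read d: 0→4)
  step 2: 1  (read c: 4→1)
  step 3: 3  (read c: 1→3)
  step 4: 1  (read d: 3→1)

After x (step 2): 1. After xy (step 4): 1.
They match, so y = cd drives N around a cycle from 1 back to itself; pumping y any number of times keeps N in 1 before reading z, and xyⁱz ∈ L(N) for every i ≥ 0.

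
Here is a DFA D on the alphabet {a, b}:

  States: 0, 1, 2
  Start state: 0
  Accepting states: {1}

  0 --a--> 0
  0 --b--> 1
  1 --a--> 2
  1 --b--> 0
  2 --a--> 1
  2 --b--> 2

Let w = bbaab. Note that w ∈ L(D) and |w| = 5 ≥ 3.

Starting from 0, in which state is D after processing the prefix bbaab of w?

1

Run of D on the first 5 characters of w = b b a a b:
  step 0: 0  (start)
  step 1: 1  (read b: 0→1)
  step 2: 0  (read b: 1→0)
  step 3: 0  (read a: 0→0)
  step 4: 0  (read a: 0→0)
  step 5: 1  (read b: 0→1)

After reading 5 characters, D is in state 1.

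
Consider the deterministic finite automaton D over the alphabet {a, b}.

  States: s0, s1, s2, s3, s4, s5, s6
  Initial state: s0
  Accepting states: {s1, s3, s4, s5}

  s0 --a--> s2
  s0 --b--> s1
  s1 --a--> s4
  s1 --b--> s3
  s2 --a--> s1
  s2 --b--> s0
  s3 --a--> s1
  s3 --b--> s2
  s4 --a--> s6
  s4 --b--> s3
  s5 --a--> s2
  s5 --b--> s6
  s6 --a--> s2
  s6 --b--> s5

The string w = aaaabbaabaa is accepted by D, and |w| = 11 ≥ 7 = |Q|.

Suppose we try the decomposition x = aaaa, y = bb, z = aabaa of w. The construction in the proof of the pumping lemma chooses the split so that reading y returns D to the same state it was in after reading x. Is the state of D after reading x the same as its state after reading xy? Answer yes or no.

yes

State sequence: s0 -a-> s2 -a-> s1 -a-> s4 -a-> s6 -b-> s5 -b-> s6

After x (step 4): s6. After xy (step 6): s6.
They match, so y = bb drives D around a cycle from s6 back to itself; pumping y any number of times keeps D in s6 before reading z, and xyⁱz ∈ L(D) for every i ≥ 0.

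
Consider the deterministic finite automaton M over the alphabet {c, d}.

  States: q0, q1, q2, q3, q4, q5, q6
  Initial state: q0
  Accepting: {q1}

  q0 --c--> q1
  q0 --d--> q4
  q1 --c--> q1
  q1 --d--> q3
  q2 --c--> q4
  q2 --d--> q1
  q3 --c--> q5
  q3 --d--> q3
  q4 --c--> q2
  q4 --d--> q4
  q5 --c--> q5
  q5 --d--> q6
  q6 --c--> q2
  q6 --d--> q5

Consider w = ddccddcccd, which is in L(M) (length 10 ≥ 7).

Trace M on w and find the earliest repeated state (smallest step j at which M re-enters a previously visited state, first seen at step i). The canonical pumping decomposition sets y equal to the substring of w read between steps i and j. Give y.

d

State sequence: q0 -d-> q4 -d-> q4 -c-> q2 -c-> q4 -d-> q4 -d-> q4 -c-> q2 -c-> q4 -c-> q2 -d-> q1
First repeat at step 2: q4 was already visited.

So i = 1, j = 2, giving x = w[0:1] = d, y = w[1:2] = d, z = w[2:10] = ccddcccd.
Check: |xy| = 2 ≤ 7 and |y| = 1 ≥ 1. Reading y takes M from q4 back to q4, so every xyⁱz is accepted.
With |Q| = 7, pigeonhole forces a state repeat no later than step 7; the substring read between the first and second visits to that state can be pumped.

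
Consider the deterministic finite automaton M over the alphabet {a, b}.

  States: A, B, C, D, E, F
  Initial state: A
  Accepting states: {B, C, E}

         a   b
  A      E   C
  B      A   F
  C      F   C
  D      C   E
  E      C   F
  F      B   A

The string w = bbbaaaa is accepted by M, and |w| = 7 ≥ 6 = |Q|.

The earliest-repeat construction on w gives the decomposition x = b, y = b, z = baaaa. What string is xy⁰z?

xy⁰z = xz = b·baaaa = bbaaaa.
Reading y = b takes M from C back to C, so after x the machine is still in C, and z then leads to the accepting state E. Hence bbaaaa ∈ L(M).

bbaaaa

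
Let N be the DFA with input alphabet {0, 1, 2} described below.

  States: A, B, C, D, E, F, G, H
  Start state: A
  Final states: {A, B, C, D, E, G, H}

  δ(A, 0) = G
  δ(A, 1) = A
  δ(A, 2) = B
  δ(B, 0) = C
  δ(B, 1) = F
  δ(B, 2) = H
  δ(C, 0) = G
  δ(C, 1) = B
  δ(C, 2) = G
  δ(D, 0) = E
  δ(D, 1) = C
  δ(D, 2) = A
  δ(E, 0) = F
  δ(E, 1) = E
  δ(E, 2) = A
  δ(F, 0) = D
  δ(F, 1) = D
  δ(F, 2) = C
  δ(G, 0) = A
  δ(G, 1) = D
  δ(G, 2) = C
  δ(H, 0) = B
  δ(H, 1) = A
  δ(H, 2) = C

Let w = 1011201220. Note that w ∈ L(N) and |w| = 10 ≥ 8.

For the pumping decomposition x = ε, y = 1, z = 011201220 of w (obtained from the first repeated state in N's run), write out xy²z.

xy^2z = ε·1·1·011201220 = 11011201220.
Reading y = 1 takes N from A back to A, so after x·y·y the machine is still in A, and z then leads to the accepting state B. Hence 11011201220 ∈ L(N).

11011201220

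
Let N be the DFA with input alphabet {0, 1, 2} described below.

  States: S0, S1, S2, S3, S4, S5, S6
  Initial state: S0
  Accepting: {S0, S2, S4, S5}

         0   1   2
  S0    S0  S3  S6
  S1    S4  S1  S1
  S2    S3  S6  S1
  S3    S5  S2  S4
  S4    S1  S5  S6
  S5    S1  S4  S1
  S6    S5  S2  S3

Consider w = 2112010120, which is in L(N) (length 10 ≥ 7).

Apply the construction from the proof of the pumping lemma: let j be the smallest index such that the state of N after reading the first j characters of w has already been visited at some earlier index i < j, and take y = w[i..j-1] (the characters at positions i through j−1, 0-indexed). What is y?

Run of N on w = 2 1 1 2 0 1 0 1 2 0:
  step 0: S0  (start)
  step 1: S6  (read 2: S0→S6)
  step 2: S2  (read 1: S6→S2)
  step 3: S6  (read 1: S2→S6)   ← first repeat (S6 seen earlier)
  step 4: S3  (read 2: S6→S3)
  step 5: S5  (read 0: S3→S5)
  step 6: S4  (read 1: S5→S4)
  step 7: S1  (read 0: S4→S1)
  step 8: S1  (read 1: S1→S1)
  step 9: S1  (read 2: S1→S1)
  step 10: S4  (read 0: S1→S4)

So i = 1, j = 3, giving x = w[0:1] = 2, y = w[1:3] = 11, z = w[3:10] = 2010120.
Check: |xy| = 3 ≤ 7 and |y| = 2 ≥ 1. Reading y takes N from S6 back to S6, so every xyⁱz is accepted.
With |Q| = 7, pigeonhole forces a state repeat no later than step 7; the substring read between the first and second visits to that state can be pumped.

11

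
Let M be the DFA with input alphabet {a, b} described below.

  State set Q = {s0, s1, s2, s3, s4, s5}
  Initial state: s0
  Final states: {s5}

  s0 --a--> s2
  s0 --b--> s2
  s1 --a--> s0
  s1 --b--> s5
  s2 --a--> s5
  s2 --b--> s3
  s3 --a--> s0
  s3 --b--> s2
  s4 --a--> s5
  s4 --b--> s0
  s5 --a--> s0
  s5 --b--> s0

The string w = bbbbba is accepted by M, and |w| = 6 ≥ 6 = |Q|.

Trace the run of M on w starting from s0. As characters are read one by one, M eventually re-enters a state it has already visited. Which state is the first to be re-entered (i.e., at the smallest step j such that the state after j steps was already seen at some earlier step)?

s2

Run of M on w = b b b b b a:
  step 0: s0  (start)
  step 1: s2  (read b: s0→s2)
  step 2: s3  (read b: s2→s3)
  step 3: s2  (read b: s3→s2)   ← first repeat (s2 seen earlier)
  step 4: s3  (read b: s2→s3)
  step 5: s2  (read b: s3→s2)
  step 6: s5  (read a: s2→s5)

The earliest repeat is at step j = 3: M is in s2, which it already visited at step i = 1.
The DFA has 6 states, so the proof of the pumping lemma guarantees a repeated state among the first 6+1 visited; the segment between the two visits is the pumpable y.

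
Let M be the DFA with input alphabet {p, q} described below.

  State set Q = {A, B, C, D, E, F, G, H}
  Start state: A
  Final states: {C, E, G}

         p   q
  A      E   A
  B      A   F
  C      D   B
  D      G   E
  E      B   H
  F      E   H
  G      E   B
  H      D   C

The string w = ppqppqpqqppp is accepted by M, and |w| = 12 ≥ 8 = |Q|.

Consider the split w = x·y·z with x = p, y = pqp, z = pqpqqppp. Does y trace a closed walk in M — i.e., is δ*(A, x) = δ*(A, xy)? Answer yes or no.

Run of M on the first 4 characters of w = p p q p:
  step 0: A  (start)
  step 1: E  (read p: A→E)
  step 2: B  (read p: E→B)
  step 3: F  (read q: B→F)
  step 4: E  (read p: F→E)

After x (step 1): E. After xy (step 4): E.
They match, so y = pqp drives M around a cycle from E back to itself; pumping y any number of times keeps M in E before reading z, and xyⁱz ∈ L(M) for every i ≥ 0.

yes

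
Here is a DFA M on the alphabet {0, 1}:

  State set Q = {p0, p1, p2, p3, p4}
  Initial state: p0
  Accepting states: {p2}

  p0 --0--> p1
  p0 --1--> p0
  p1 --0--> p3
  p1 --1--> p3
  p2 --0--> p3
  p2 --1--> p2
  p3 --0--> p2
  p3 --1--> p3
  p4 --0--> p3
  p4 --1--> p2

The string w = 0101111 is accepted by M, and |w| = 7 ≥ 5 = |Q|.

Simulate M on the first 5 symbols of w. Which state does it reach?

p2

State sequence: p0 -0-> p1 -1-> p3 -0-> p2 -1-> p2 -1-> p2

After reading 5 characters, M is in state p2.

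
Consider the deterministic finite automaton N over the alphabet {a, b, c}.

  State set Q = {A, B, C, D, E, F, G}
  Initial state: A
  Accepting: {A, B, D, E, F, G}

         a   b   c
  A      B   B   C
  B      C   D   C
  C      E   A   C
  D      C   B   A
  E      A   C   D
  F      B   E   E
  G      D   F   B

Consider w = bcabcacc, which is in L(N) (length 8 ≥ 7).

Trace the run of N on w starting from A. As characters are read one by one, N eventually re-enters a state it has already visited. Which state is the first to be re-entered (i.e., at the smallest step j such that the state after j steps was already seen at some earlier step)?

Run of N on w = b c a b c a c c:
  step 0: A  (start)
  step 1: B  (read b: A→B)
  step 2: C  (read c: B→C)
  step 3: E  (read a: C→E)
  step 4: C  (read b: E→C)   ← first repeat (C seen earlier)
  step 5: C  (read c: C→C)
  step 6: E  (read a: C→E)
  step 7: D  (read c: E→D)
  step 8: A  (read c: D→A)

The earliest repeat is at step j = 4: N is in C, which it already visited at step i = 2.

C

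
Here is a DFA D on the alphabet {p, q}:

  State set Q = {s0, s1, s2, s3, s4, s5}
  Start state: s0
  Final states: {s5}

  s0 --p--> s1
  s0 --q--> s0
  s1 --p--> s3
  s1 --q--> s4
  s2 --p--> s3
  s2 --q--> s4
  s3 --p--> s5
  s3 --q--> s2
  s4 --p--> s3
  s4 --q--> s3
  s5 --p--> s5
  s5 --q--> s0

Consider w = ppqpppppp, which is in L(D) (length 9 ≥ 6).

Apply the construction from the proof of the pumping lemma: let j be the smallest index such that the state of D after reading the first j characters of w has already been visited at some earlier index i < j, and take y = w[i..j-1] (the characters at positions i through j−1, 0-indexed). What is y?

Run of D on w = p p q p p p p p p:
  step 0: s0  (start)
  step 1: s1  (read p: s0→s1)
  step 2: s3  (read p: s1→s3)
  step 3: s2  (read q: s3→s2)
  step 4: s3  (read p: s2→s3)   ← first repeat (s3 seen earlier)
  step 5: s5  (read p: s3→s5)
  step 6: s5  (read p: s5→s5)
  step 7: s5  (read p: s5→s5)
  step 8: s5  (read p: s5→s5)
  step 9: s5  (read p: s5→s5)

So i = 2, j = 4, giving x = w[0:2] = pp, y = w[2:4] = qp, z = w[4:9] = ppppp.
Check: |xy| = 4 ≤ 6 and |y| = 2 ≥ 1. Reading y takes D from s3 back to s3, so every xyⁱz is accepted.
Since D has 6 states, any run of length ≥ 6 visits 6+1 states, so by pigeonhole some state repeats within the first 6 steps — that repeat gives the pumpable loop.

qp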